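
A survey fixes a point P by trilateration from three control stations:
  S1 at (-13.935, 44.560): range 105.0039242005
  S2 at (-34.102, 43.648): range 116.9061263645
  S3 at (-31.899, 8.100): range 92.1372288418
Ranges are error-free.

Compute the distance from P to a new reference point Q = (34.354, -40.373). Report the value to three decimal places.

11.144

eq1: (x + 13.935)² + (y − 44.560)² = 105.0039242005²
eq2: (x + 34.102)² + (y − 43.648)² = 116.9061263645²
eq3: (x + 31.899)² + (y − 8.100)² = 92.1372288418²
eq3−eq2, eq3−eq1 (x²,y² cancel):
  -4.406·x + 71.096·y = -3192.835336
  35.928·x + 72.920·y = -1439.933535
det = -4.406·72.920 − 71.096·35.928 = -2875.622608
x = (-3192.835336·72.920 − 71.096·-1439.933535) / -2875.622608 = 45.363407
y = (-4.406·-1439.933535 − -3192.835336·35.928) / -2875.622608 = -42.097504
|P − Q| = √((45.363407 − 34.354)² + (-42.097504 − -40.373)²) = 11.143651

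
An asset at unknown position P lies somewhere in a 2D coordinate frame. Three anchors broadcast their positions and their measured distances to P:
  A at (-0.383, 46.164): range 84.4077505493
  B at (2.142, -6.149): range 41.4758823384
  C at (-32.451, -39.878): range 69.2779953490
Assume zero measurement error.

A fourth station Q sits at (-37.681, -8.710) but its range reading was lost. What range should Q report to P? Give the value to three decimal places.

76.787

eq1: (x + 0.383)² + (y − 46.164)² = 84.4077505493²
eq2: (x − 2.142)² + (y + 6.149)² = 41.4758823384²
eq3: (x + 32.451)² + (y + 39.878)² = 69.2779953490²
eq2−eq3, eq2−eq1 (x²,y² cancel):
  -69.186·x − 67.458·y = -478.267904
  -5.050·x + 104.626·y = -3315.556317
det = -69.186·104.626 − -67.458·-5.050 = -7579.317336
x = (-478.267904·104.626 − -67.458·-3315.556317) / -7579.317336 = 36.111439
y = (-69.186·-3315.556317 − -478.267904·-5.050) / -7579.317336 = -29.946606
|P − Q| = √((36.111439 − -37.681)² + (-29.946606 − -8.710)²) = 76.787483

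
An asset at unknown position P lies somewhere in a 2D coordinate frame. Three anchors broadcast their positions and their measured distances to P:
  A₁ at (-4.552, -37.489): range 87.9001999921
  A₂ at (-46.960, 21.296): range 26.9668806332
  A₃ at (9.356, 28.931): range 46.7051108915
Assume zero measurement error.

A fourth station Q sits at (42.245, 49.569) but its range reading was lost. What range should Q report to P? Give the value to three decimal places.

eq1: (x + 4.552)² + (y + 37.489)² = 87.9001999921²
eq2: (x + 46.960)² + (y − 21.296)² = 26.9668806332²
eq3: (x − 9.356)² + (y − 28.931)² = 46.7051108915²
eq3−eq1, eq3−eq2 (x²,y² cancel):
  -27.816·x − 132.840·y = -5043.469447
  -112.632·x − 15.270·y = 3188.378451
det = -27.816·-15.270 − -132.840·-112.632 = -14537.284560
x = (-5043.469447·-15.270 − -132.840·3188.378451) / -14537.284560 = -34.432701
y = (-27.816·3188.378451 − -5043.469447·-112.632) / -14537.284560 = 45.176524
|P − Q| = √((-34.432701 − 42.245)² + (45.176524 − 49.569)²) = 76.803409

76.803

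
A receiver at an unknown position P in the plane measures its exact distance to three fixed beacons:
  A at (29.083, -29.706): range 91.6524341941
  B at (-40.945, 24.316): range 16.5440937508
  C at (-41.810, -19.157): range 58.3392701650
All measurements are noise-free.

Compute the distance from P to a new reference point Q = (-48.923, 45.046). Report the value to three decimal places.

eq1: (x − 29.083)² + (y + 29.706)² = 91.6524341941²
eq2: (x + 40.945)² + (y − 24.316)² = 16.5440937508²
eq3: (x + 41.810)² + (y + 19.157)² = 58.3392701650²
eq2−eq3, eq2−eq1 (x²,y² cancel):
  -1.730·x − 86.946·y = -3282.457537
  140.056·x − 108.044·y = -8665.955212
det = -1.730·-108.044 − -86.946·140.056 = 12364.225096
x = (-3282.457537·-108.044 − -86.946·-8665.955212) / 12364.225096 = -32.255988
y = (-1.730·-8665.955212 − -3282.457537·140.056) / 12364.225096 = 38.394640
|P − Q| = √((-32.255988 − -48.923)² + (38.394640 − 45.046)²) = 17.945191

17.945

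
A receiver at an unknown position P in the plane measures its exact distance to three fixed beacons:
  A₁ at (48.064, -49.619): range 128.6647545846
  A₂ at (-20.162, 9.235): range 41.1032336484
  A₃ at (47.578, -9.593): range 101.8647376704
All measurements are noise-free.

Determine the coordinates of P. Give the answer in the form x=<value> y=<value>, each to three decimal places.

eq1: (x − 48.064)² + (y + 49.619)² = 128.6647545846²
eq2: (x + 20.162)² + (y − 9.235)² = 41.1032336484²
eq3: (x − 47.578)² + (y + 9.593)² = 101.8647376704²
eq1−eq3, eq1−eq2 (x²,y² cancel):
  -0.972·x + 80.052·y = 3761.692768
  -136.452·x + 117.708·y = 10584.741468
det = -0.972·117.708 − 80.052·-136.452 = 10808.843328
x = (3761.692768·117.708 − 80.052·10584.741468) / 10808.843328 = -37.427538
y = (-0.972·10584.741468 − 3761.692768·-136.452) / 10808.843328 = 46.536167

x=-37.428 y=46.536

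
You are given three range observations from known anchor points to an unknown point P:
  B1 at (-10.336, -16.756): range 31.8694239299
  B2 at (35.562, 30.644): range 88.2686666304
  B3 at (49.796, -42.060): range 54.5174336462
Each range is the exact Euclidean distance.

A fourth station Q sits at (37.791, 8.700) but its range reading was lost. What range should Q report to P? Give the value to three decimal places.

70.722

eq1: (x + 10.336)² + (y + 16.756)² = 31.8694239299²
eq2: (x − 35.562)² + (y − 30.644)² = 88.2686666304²
eq3: (x − 49.796)² + (y + 42.060)² = 54.5174336462²
eq3−eq2, eq3−eq1 (x²,y² cancel):
  -28.468·x + 145.408·y = -6864.181573
  -120.264·x + 50.608·y = -1904.598394
det = -28.468·50.608 − 145.408·-120.264 = 16046.639168
x = (-6864.181573·50.608 − 145.408·-1904.598394) / 16046.639168 = -4.389621
y = (-28.468·-1904.598394 − -6864.181573·-120.264) / 16046.639168 = -48.065755
|P − Q| = √((-4.389621 − 37.791)² + (-48.065755 − 8.700)²) = 70.721678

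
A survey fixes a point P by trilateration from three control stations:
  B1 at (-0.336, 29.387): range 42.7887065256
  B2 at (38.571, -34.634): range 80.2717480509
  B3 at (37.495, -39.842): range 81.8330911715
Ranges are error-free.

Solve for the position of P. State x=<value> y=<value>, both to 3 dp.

eq1: (x + 0.336)² + (y − 29.387)² = 42.7887065256²
eq2: (x − 38.571)² + (y + 34.634)² = 80.2717480509²
eq3: (x − 37.495)² + (y + 39.842)² = 81.8330911715²
eq3−eq1, eq3−eq2 (x²,y² cancel):
  -75.662·x + 138.458·y = 2736.230081
  2.152·x + 10.416·y = -52.922716
det = -75.662·10.416 − 138.458·2.152 = -1086.057008
x = (2736.230081·10.416 − 138.458·-52.922716) / -1086.057008 = -32.989195
y = (-75.662·-52.922716 − 2736.230081·2.152) / -1086.057008 = 1.734834

x=-32.989 y=1.735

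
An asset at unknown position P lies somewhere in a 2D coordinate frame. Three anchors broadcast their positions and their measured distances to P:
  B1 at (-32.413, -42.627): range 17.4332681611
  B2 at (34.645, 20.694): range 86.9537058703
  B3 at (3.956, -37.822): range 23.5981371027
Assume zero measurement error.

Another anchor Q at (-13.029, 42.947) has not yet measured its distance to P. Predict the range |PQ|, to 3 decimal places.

eq1: (x + 32.413)² + (y + 42.627)² = 17.4332681611²
eq2: (x − 34.645)² + (y − 20.694)² = 86.9537058703²
eq3: (x − 3.956)² + (y + 37.822)² = 23.5981371027²
eq1−eq3, eq1−eq2 (x²,y² cancel):
  72.738·x + 9.610·y = -1674.463314
  134.116·x + 126.642·y = -8496.174163
det = 72.738·126.642 − 9.610·134.116 = 7922.831036
x = (-1674.463314·126.642 − 9.610·-8496.174163) / 7922.831036 = -16.459918
y = (72.738·-8496.174163 − -1674.463314·134.116) / 7922.831036 = -49.656795
|P − Q| = √((-16.459918 − -13.029)² + (-49.656795 − 42.947)²) = 92.667330

92.667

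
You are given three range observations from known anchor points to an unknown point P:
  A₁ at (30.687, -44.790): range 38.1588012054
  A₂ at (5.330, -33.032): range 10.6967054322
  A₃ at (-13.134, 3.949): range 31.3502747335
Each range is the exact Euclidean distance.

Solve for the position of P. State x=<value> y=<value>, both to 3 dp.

eq1: (x − 30.687)² + (y + 44.790)² = 38.1588012054²
eq2: (x − 5.330)² + (y + 33.032)² = 10.6967054322²
eq3: (x + 13.134)² + (y − 3.949)² = 31.3502747335²
eq1−eq2, eq1−eq3 (x²,y² cancel):
  -50.714·x + 23.516·y = -486.639543
  -87.642·x + 97.478·y = -2286.485128
det = -50.714·97.478 − 23.516·-87.642 = -2882.510020
x = (-486.639543·97.478 − 23.516·-2286.485128) / -2882.510020 = -2.196813
y = (-50.714·-2286.485128 − -486.639543·-87.642) / -2882.510020 = -25.431566

x=-2.197 y=-25.432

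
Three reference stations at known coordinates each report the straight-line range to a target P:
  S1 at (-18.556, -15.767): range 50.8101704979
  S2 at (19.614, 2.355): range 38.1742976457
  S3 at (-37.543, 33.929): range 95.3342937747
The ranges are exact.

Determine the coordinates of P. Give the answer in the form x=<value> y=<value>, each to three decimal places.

eq1: (x + 18.556)² + (y + 15.767)² = 50.8101704979²
eq2: (x − 19.614)² + (y − 2.355)² = 38.1742976457²
eq3: (x + 37.543)² + (y − 33.929)² = 95.3342937747²
eq1−eq3, eq1−eq2 (x²,y² cancel):
  -37.974·x + 99.392·y = -4539.223678
  76.340·x + 36.244·y = 921.728021
det = -37.974·36.244 − 99.392·76.340 = -8963.914936
x = (-4539.223678·36.244 − 99.392·921.728021) / -8963.914936 = 28.573677
y = (-37.974·921.728021 − -4539.223678·76.340) / -8963.914936 = -34.752967

x=28.574 y=-34.753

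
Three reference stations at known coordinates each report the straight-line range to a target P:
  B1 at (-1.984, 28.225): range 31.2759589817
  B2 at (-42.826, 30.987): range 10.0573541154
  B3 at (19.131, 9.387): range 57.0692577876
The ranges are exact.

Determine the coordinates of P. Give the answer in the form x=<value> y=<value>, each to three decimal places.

eq1: (x + 1.984)² + (y − 28.225)² = 31.2759589817²
eq2: (x + 42.826)² + (y − 30.987)² = 10.0573541154²
eq3: (x − 19.131)² + (y − 9.387)² = 57.0692577876²
eq3−eq1, eq3−eq2 (x²,y² cancel):
  -42.230·x + 37.676·y = 2625.190525
  -123.914·x + 43.200·y = 5495.899328
det = -42.230·43.200 − 37.676·-123.914 = 2844.247864
x = (2625.190525·43.200 − 37.676·5495.899328) / 2844.247864 = -32.927957
y = (-42.230·5495.899328 − 2625.190525·-123.914) / 2844.247864 = 32.770010

x=-32.928 y=32.770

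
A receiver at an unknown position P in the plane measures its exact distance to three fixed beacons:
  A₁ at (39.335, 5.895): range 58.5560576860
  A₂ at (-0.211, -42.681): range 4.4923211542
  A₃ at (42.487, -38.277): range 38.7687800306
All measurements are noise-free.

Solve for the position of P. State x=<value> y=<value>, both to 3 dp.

x=3.790 y=-40.639

eq1: (x − 39.335)² + (y − 5.895)² = 58.5560576860²
eq2: (x + 0.211)² + (y + 42.681)² = 4.4923211542²
eq3: (x − 42.487)² + (y + 38.277)² = 38.7687800306²
eq3−eq2, eq3−eq1 (x²,y² cancel):
  -85.396·x − 8.808·y = 34.275740
  -6.304·x + 88.344·y = -3614.074235
det = -85.396·88.344 − -8.808·-6.304 = -7599.749856
x = (34.275740·88.344 − -8.808·-3614.074235) / -7599.749856 = 3.790218
y = (-85.396·-3614.074235 − 34.275740·-6.304) / -7599.749856 = -40.638648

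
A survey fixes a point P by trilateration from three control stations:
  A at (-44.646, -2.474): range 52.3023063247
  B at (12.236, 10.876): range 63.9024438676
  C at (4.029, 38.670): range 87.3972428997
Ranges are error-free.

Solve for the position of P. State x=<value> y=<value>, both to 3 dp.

eq1: (x + 44.646)² + (y + 2.474)² = 52.3023063247²
eq2: (x − 12.236)² + (y − 10.876)² = 63.9024438676²
eq3: (x − 4.029)² + (y − 38.670)² = 87.3972428997²
eq3−eq1, eq3−eq2 (x²,y² cancel):
  -97.350·x − 82.288·y = 5390.531071
  16.414·x − 55.588·y = 2311.161065
det = -97.350·-55.588 − -82.288·16.414 = 6762.167032
x = (5390.531071·-55.588 − -82.288·2311.161065) / 6762.167032 = -16.188305
y = (-97.350·2311.161065 − 5390.531071·16.414) / 6762.167032 = -46.356694

x=-16.188 y=-46.357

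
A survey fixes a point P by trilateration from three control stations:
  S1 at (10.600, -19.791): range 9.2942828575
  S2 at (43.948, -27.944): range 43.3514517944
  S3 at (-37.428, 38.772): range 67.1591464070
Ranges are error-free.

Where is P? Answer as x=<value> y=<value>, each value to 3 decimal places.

x=2.504 y=-15.226

eq1: (x − 10.600)² + (y + 19.791)² = 9.2942828575²
eq2: (x − 43.948)² + (y + 27.944)² = 43.3514517944²
eq3: (x + 37.428)² + (y − 38.772)² = 67.1591464070²
eq2−eq1, eq2−eq3 (x²,y² cancel):
  -66.696·x + 16.306·y = -415.285480
  -162.752·x + 133.432·y = -2439.173245
det = -66.696·133.432 − 16.306·-162.752 = -6245.546560
x = (-415.285480·133.432 − 16.306·-2439.173245) / -6245.546560 = 2.504058
y = (-66.696·-2439.173245 − -415.285480·-162.752) / -6245.546560 = -15.225978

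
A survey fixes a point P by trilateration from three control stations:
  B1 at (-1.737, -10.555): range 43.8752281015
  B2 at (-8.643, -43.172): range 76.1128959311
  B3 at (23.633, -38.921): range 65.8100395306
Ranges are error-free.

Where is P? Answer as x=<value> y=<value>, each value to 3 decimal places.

x=21.205 y=26.844

eq1: (x + 1.737)² + (y + 10.555)² = 43.8752281015²
eq2: (x + 8.643)² + (y + 43.172)² = 76.1128959311²
eq3: (x − 23.633)² + (y + 38.921)² = 65.8100395306²
eq2−eq3, eq2−eq1 (x²,y² cancel):
  64.552·x + 8.502·y = 1597.051521
  13.812·x + 65.234·y = 2044.039447
det = 64.552·65.234 − 8.502·13.812 = 4093.555544
x = (1597.051521·65.234 − 8.502·2044.039447) / 4093.555544 = 21.204949
y = (64.552·2044.039447 − 1597.051521·13.812) / 4093.555544 = 26.844233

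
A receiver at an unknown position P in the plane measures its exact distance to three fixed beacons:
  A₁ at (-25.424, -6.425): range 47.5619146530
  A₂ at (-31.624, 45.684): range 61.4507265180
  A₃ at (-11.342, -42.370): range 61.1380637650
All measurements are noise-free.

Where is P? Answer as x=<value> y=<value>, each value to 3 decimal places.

eq1: (x + 25.424)² + (y + 6.425)² = 47.5619146530²
eq2: (x + 31.624)² + (y − 45.684)² = 61.4507265180²
eq3: (x + 11.342)² + (y + 42.370)² = 61.1380637650²
eq2−eq1, eq2−eq3 (x²,y² cancel):
  12.400·x − 104.218·y = -885.388767
  40.564·x − 176.108·y = -1124.918419
det = 12.400·-176.108 − -104.218·40.564 = 2043.759752
x = (-885.388767·-176.108 − -104.218·-1124.918419) / 2043.759752 = 18.929474
y = (12.400·-1124.918419 − -885.388767·40.564) / 2043.759752 = 10.747800

x=18.929 y=10.748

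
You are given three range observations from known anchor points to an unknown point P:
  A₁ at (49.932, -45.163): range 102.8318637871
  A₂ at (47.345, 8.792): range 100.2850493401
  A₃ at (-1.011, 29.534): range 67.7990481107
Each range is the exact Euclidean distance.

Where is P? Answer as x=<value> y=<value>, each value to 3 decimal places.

eq1: (x − 49.932)² + (y + 45.163)² = 102.8318637871²
eq2: (x − 47.345)² + (y − 8.792)² = 100.2850493401²
eq3: (x + 1.011)² + (y − 29.534)² = 67.7990481107²
eq1−eq3, eq1−eq2 (x²,y² cancel):
  -101.886·x + 149.394·y = 2318.059369
  -5.174·x + 107.910·y = -1696.751815
det = -101.886·107.910 − 149.394·-5.174 = -10221.553704
x = (2318.059369·107.910 − 149.394·-1696.751815) / -10221.553704 = -49.271015
y = (-101.886·-1696.751815 − 2318.059369·-5.174) / -10221.553704 = -18.086183

x=-49.271 y=-18.086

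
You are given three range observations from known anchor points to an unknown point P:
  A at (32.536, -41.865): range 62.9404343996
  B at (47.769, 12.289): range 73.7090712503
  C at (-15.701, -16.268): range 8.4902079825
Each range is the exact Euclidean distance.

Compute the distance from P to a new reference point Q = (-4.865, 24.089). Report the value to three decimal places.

38.994

eq1: (x − 32.536)² + (y + 41.865)² = 62.9404343996²
eq2: (x − 47.769)² + (y − 12.289)² = 73.7090712503²
eq3: (x + 15.701)² + (y + 16.268)² = 8.4902079825²
eq3−eq1, eq3−eq2 (x²,y² cancel):
  96.474·x − 51.194·y = -1589.314355
  126.940·x + 57.114·y = -3439.215896
det = 96.474·57.114 − -51.194·126.940 = 12008.582396
x = (-1589.314355·57.114 − -51.194·-3439.215896) / 12008.582396 = -22.220718
y = (96.474·-3439.215896 − -1589.314355·126.940) / 12008.582396 = -10.829534
|P − Q| = √((-22.220718 − -4.865)² + (-10.829534 − 24.089)²) = 38.993909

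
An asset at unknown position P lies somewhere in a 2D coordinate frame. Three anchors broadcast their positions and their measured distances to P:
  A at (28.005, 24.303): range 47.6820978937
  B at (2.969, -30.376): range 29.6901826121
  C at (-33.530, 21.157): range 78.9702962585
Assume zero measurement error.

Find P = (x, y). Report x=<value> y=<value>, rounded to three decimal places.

eq1: (x − 28.005)² + (y − 24.303)² = 47.6820978937²
eq2: (x − 2.969)² + (y + 30.376)² = 29.6901826121²
eq3: (x + 33.530)² + (y − 21.157)² = 78.9702962585²
eq3−eq1, eq3−eq2 (x²,y² cancel):
  123.070·x + 6.292·y = 3765.761517
  72.998·x − 103.066·y = 4714.437536
det = 123.070·-103.066 − 6.292·72.998 = -13143.636036
x = (3765.761517·-103.066 − 6.292·4714.437536) / -13143.636036 = 31.786122
y = (123.070·4714.437536 − 3765.761517·72.998) / -13143.636036 = -23.228943

x=31.786 y=-23.229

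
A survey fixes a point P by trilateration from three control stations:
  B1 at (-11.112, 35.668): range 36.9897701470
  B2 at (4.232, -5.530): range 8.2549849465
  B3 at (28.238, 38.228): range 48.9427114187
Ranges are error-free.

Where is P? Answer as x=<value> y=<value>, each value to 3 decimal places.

eq1: (x + 11.112)² + (y − 35.668)² = 36.9897701470²
eq2: (x − 4.232)² + (y + 5.530)² = 8.2549849465²
eq3: (x − 28.238)² + (y − 38.228)² = 48.9427114187²
eq1−eq3, eq1−eq2 (x²,y² cancel):
  78.700·x + 5.120·y = -164.064045
  30.688·x − 82.396·y = -47.093725
det = 78.700·-82.396 − 5.120·30.688 = -6641.687760
x = (-164.064045·-82.396 − 5.120·-47.093725) / -6641.687760 = -2.071663
y = (78.700·-47.093725 − -164.064045·30.688) / -6641.687760 = -0.200028

x=-2.072 y=-0.200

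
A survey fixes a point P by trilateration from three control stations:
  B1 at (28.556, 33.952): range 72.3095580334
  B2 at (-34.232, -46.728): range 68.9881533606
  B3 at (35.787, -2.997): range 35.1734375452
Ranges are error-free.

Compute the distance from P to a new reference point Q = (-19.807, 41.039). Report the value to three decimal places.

95.851

eq1: (x − 28.556)² + (y − 33.952)² = 72.3095580334²
eq2: (x + 34.232)² + (y + 46.728)² = 68.9881533606²
eq3: (x − 35.787)² + (y + 2.997)² = 35.1734375452²
eq1−eq2, eq1−eq3 (x²,y² cancel):
  -125.576·x − 161.360·y = 1856.459247
  14.462·x − 73.898·y = 3313.009412
det = -125.576·-73.898 − -161.360·14.462 = 11613.403568
x = (1856.459247·-73.898 − -161.360·3313.009412) / 11613.403568 = 34.218958
y = (-125.576·3313.009412 − 1856.459247·14.462) / 11613.403568 = -38.135468
|P − Q| = √((34.218958 − -19.807)² + (-38.135468 − 41.039)²) = 95.850929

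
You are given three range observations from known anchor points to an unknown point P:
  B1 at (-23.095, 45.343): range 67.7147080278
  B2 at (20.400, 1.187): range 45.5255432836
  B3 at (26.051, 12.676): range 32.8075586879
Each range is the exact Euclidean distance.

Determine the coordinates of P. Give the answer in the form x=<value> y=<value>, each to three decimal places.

eq1: (x + 23.095)² + (y − 45.343)² = 67.7147080278²
eq2: (x − 20.400)² + (y − 1.187)² = 45.5255432836²
eq3: (x − 26.051)² + (y − 12.676)² = 32.8075586879²
eq2−eq3, eq2−eq1 (x²,y² cancel):
  11.302·x + 22.978·y = 1418.005792
  -86.990·x + 88.312·y = -340.908887
det = 11.302·88.312 − 22.978·-86.990 = 2996.958444
x = (1418.005792·88.312 − 22.978·-340.908887) / 2996.958444 = 44.398457
y = (11.302·-340.908887 − 1418.005792·-86.990) / 2996.958444 = 39.873550

x=44.398 y=39.874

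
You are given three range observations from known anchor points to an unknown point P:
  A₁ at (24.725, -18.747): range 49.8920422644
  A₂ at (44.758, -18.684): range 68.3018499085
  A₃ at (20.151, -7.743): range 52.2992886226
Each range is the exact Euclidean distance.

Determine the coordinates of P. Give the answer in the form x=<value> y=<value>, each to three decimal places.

x=-19.494 y=-41.853

eq1: (x − 24.725)² + (y + 18.747)² = 49.8920422644²
eq2: (x − 44.758)² + (y + 18.684)² = 68.3018499085²
eq3: (x − 20.151)² + (y + 7.743)² = 52.2992886226²
eq2−eq1, eq2−eq3 (x²,y² cancel):
  -40.066·x − 0.126·y = 786.332034
  -49.214·x + 21.882·y = 43.573540
det = -40.066·21.882 − -0.126·-49.214 = -882.925176
x = (786.332034·21.882 − -0.126·43.573540) / -882.925176 = -19.494300
y = (-40.066·43.573540 − 786.332034·-49.214) / -882.925176 = -41.852615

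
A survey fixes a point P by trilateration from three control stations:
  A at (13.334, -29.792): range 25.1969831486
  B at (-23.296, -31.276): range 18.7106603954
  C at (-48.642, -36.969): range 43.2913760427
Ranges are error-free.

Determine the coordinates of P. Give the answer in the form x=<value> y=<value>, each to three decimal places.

eq1: (x − 13.334)² + (y + 29.792)² = 25.1969831486²
eq2: (x + 23.296)² + (y + 31.276)² = 18.7106603954²
eq3: (x + 48.642)² + (y + 36.969)² = 43.2913760427²
eq1−eq2, eq1−eq3 (x²,y² cancel):
  -73.260·x − 2.968·y = 740.332119
  -123.952·x − 14.354·y = 1428.137025
det = -73.260·-14.354 − -2.968·-123.952 = 683.684504
x = (740.332119·-14.354 − -2.968·1428.137025) / 683.684504 = -9.343515
y = (-73.260·1428.137025 − 740.332119·-123.952) / 683.684504 = -18.809365

x=-9.344 y=-18.809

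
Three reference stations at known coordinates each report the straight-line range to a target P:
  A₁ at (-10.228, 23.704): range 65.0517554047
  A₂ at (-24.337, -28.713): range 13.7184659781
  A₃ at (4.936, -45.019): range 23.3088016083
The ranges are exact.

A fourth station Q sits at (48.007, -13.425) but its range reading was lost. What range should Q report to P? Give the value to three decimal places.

71.492

eq1: (x + 10.228)² + (y − 23.704)² = 65.0517554047²
eq2: (x + 24.337)² + (y + 28.713)² = 13.7184659781²
eq3: (x − 4.936)² + (y + 45.019)² = 23.3088016083²
eq3−eq2, eq3−eq1 (x²,y² cancel):
  -58.546·x + 32.612·y = -279.244595
  -30.328·x + 137.446·y = -5073.013506
det = -58.546·137.446 − 32.612·-30.328 = -7057.856780
x = (-279.244595·137.446 − 32.612·-5073.013506) / -7057.856780 = -18.002641
y = (-58.546·-5073.013506 − -279.244595·-30.328) / -7057.856780 = -40.881492
|P − Q| = √((-18.002641 − 48.007)² + (-40.881492 − -13.425)²) = 71.492179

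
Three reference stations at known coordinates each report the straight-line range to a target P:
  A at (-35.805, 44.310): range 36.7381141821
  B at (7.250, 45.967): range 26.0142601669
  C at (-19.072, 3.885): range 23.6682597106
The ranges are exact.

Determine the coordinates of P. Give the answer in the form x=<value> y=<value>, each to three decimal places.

x=-5.624 y=23.362

eq1: (x + 35.805)² + (y − 44.310)² = 36.7381141821²
eq2: (x − 7.250)² + (y − 45.967)² = 26.0142601669²
eq3: (x + 19.072)² + (y − 3.885)² = 23.6682597106²
eq3−eq2, eq3−eq1 (x²,y² cancel):
  52.644·x + 84.164·y = 1670.137966
  -33.466·x + 80.850·y = 2077.037200
det = 52.644·80.850 − 84.164·-33.466 = 7072.899824
x = (1670.137966·80.850 − 84.164·2077.037200) / 7072.899824 = -5.624441
y = (52.644·2077.037200 − 1670.137966·-33.466) / 7072.899824 = 23.361901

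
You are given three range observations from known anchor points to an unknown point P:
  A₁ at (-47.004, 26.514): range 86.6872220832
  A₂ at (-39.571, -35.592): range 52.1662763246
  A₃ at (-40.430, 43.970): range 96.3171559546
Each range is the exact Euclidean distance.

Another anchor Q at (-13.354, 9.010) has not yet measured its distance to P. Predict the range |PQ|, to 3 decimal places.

eq1: (x + 47.004)² + (y − 26.514)² = 86.6872220832²
eq2: (x + 39.571)² + (y + 35.592)² = 52.1662763246²
eq3: (x + 40.430)² + (y − 43.970)² = 96.3171559546²
eq1−eq2, eq1−eq3 (x²,y² cancel):
  14.866·x − 124.212·y = 4713.640380
  13.148·x + 34.912·y = -1106.742471
det = 14.866·34.912 − -124.212·13.148 = 2152.141168
x = (4713.640380·34.912 − -124.212·-1106.742471) / 2152.141168 = 12.588355
y = (14.866·-1106.742471 − 4713.640380·13.148) / 2152.141168 = -36.441744
|P − Q| = √((12.588355 − -13.354)² + (-36.441744 − 9.010)²) = 52.334184

52.334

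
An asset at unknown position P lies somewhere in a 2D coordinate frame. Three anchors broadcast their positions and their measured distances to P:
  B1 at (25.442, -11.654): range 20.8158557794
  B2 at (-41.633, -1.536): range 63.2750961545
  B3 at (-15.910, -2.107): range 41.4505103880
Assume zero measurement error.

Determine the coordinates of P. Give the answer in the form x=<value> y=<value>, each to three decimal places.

x=15.037 y=-29.683

eq1: (x − 25.442)² + (y + 11.654)² = 20.8158557794²
eq2: (x + 41.633)² + (y + 1.536)² = 63.2750961545²
eq3: (x + 15.910)² + (y + 2.107)² = 41.4505103880²
eq3−eq2, eq3−eq1 (x²,y² cancel):
  -51.446·x + 1.142·y = -807.494546
  82.704·x − 19.094·y = 1810.388491
det = -51.446·-19.094 − 1.142·82.704 = 887.861956
x = (-807.494546·-19.094 − 1.142·1810.388491) / 887.861956 = 15.037064
y = (-51.446·1810.388491 − -807.494546·82.704) / 887.861956 = -29.682787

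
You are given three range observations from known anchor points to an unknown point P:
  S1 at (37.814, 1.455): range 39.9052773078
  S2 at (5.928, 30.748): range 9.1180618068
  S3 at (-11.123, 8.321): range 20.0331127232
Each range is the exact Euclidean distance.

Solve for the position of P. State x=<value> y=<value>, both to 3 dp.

eq1: (x − 37.814)² + (y − 1.455)² = 39.9052773078²
eq2: (x − 5.928)² + (y − 30.748)² = 9.1180618068²
eq3: (x + 11.123)² + (y − 8.321)² = 20.0331127232²
eq3−eq1, eq3−eq2 (x²,y² cancel):
  97.874·x − 13.732·y = 47.949899
  34.102·x + 44.854·y = 1105.807072
det = 97.874·44.854 − -13.732·34.102 = 4858.329060
x = (47.949899·44.854 − -13.732·1105.807072) / 4858.329060 = 3.568241
y = (97.874·1105.807072 − 47.949899·34.102) / 4858.329060 = 21.940583

x=3.568 y=21.941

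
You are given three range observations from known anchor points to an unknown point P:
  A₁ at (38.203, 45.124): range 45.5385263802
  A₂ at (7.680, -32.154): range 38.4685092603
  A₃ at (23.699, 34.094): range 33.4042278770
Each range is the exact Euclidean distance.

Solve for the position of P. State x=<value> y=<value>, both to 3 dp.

x=27.372 y=0.892

eq1: (x − 38.203)² + (y − 45.124)² = 45.5385263802²
eq2: (x − 7.680)² + (y + 32.154)² = 38.4685092603²
eq3: (x − 23.699)² + (y − 34.094)² = 33.4042278770²
eq2−eq1, eq2−eq3 (x²,y² cancel):
  61.046·x + 154.556·y = 1808.851289
  32.038·x + 132.496·y = 995.165086
det = 61.046·132.496 − 154.556·32.038 = 3136.685688
x = (1808.851289·132.496 − 154.556·995.165086) / 3136.685688 = 27.371829
y = (61.046·995.165086 − 1808.851289·32.038) / 3136.685688 = 0.892302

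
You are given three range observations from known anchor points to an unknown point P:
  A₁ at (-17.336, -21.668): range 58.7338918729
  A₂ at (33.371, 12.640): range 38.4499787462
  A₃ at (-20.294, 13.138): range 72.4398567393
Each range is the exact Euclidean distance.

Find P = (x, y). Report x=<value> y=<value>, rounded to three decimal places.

eq1: (x + 17.336)² + (y + 21.668)² = 58.7338918729²
eq2: (x − 33.371)² + (y − 12.640)² = 38.4499787462²
eq3: (x + 20.294)² + (y − 13.138)² = 72.4398567393²
eq3−eq2, eq3−eq1 (x²,y² cancel):
  107.330·x − 0.996·y = 4458.071740
  5.916·x − 69.612·y = 1983.448430
det = 107.330·-69.612 − -0.996·5.916 = -7465.563624
x = (4458.071740·-69.612 − -0.996·1983.448430) / -7465.563624 = 41.304286
y = (107.330·1983.448430 − 4458.071740·5.916) / -7465.563624 = -24.982651

x=41.304 y=-24.983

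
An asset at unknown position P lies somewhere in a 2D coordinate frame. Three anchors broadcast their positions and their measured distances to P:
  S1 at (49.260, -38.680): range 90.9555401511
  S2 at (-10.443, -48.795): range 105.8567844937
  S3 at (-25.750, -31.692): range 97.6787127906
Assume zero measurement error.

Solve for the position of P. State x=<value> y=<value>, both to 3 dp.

x=28.125 y=49.786

eq1: (x − 49.260)² + (y + 38.680)² = 90.9555401511²
eq2: (x + 10.443)² + (y + 48.795)² = 105.8567844937²
eq3: (x + 25.750)² + (y + 31.692)² = 97.6787127906²
eq2−eq1, eq2−eq3 (x²,y² cancel):
  119.406·x + 20.230·y = 4365.430265
  -30.614·x + 34.206·y = 841.964981
det = 119.406·34.206 − 20.230·-30.614 = 4703.722856
x = (4365.430265·34.206 − 20.230·841.964981) / 4703.722856 = 28.124734
y = (119.406·841.964981 − 4365.430265·-30.614) / 4703.722856 = 49.785874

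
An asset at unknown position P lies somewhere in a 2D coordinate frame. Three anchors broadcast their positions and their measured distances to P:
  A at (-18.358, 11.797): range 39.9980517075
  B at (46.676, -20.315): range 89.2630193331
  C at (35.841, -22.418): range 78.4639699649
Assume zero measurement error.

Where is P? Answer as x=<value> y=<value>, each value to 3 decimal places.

eq1: (x + 18.358)² + (y − 11.797)² = 39.9980517075²
eq2: (x − 46.676)² + (y + 20.315)² = 89.2630193331²
eq3: (x − 35.841)² + (y + 22.418)² = 78.4639699649²
eq3−eq2, eq3−eq1 (x²,y² cancel):
  21.670·x + 4.206·y = -1007.087842
  -108.398·x + 68.430·y = 3245.791810
det = 21.670·68.430 − 4.206·-108.398 = 1938.800088
x = (-1007.087842·68.430 − 4.206·3245.791810) / 1938.800088 = -42.586557
y = (21.670·3245.791810 − -1007.087842·-108.398) / 1938.800088 = -20.027851

x=-42.587 y=-20.028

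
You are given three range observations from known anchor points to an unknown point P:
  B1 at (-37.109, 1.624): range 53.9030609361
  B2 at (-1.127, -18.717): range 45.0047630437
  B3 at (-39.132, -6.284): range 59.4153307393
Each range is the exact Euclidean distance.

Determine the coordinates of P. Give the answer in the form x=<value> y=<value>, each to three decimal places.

eq1: (x + 37.109)² + (y − 1.624)² = 53.9030609361²
eq2: (x + 1.127)² + (y + 18.717)² = 45.0047630437²
eq3: (x + 39.132)² + (y + 6.284)² = 59.4153307393²
eq2−eq3, eq2−eq1 (x²,y² cancel):
  -76.010·x + 24.866·y = -285.546968
  -71.964·x + 40.682·y = 148.007757
det = -76.010·40.682 − 24.866·-71.964 = -1302.781996
x = (-285.546968·40.682 − 24.866·148.007757) / -1302.781996 = 11.741782
y = (-76.010·148.007757 − -285.546968·-71.964) / -1302.781996 = 24.408667

x=11.742 y=24.409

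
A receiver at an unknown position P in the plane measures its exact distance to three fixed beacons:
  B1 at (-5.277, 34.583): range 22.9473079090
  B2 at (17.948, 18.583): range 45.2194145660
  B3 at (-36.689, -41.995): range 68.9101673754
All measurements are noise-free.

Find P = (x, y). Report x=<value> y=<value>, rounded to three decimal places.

eq1: (x + 5.277)² + (y − 34.583)² = 22.9473079090²
eq2: (x − 17.948)² + (y − 18.583)² = 45.2194145660²
eq3: (x + 36.689)² + (y + 41.995)² = 68.9101673754²
eq3−eq2, eq3−eq1 (x²,y² cancel):
  109.274·x + 121.156·y = 261.611561
  62.824·x + 153.156·y = 2336.200099
det = 109.274·153.156 − 121.156·62.824 = 9124.464200
x = (261.611561·153.156 − 121.156·2336.200099) / 9124.464200 = -26.629211
y = (109.274·2336.200099 − 261.611561·62.824) / 9124.464200 = 26.176928

x=-26.629 y=26.177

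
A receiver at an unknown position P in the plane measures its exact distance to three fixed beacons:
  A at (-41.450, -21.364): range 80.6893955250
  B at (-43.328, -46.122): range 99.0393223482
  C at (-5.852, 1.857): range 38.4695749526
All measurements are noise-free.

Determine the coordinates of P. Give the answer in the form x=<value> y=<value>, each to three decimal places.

eq1: (x + 41.450)² + (y + 21.364)² = 80.6893955250²
eq2: (x + 43.328)² + (y + 46.122)² = 99.0393223482²
eq3: (x + 5.852)² + (y − 1.857)² = 38.4695749526²
eq2−eq3, eq2−eq1 (x²,y² cancel):
  74.952·x + 95.958·y = 4362.019059
  3.756·x + 49.516·y = 1467.977349
det = 74.952·49.516 − 95.958·3.756 = 3350.904984
x = (4362.019059·49.516 − 95.958·1467.977349) / 3350.904984 = 22.419485
y = (74.952·1467.977349 − 4362.019059·3.756) / 3350.904984 = 27.945912

x=22.419 y=27.946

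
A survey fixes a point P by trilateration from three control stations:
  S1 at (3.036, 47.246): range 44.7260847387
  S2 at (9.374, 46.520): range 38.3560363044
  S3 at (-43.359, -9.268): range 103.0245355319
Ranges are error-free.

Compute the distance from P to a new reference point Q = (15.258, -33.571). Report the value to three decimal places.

80.125

eq1: (x − 3.036)² + (y − 47.246)² = 44.7260847387²
eq2: (x − 9.374)² + (y − 46.520)² = 38.3560363044²
eq3: (x + 43.359)² + (y + 9.268)² = 103.0245355319²
eq3−eq2, eq3−eq1 (x²,y² cancel):
  105.466·x + 111.576·y = 9428.952972
  92.790·x + 113.028·y = 8889.135373
det = 105.466·113.028 − 111.576·92.790 = 1567.474008
x = (9428.952972·113.028 − 111.576·8889.135373) / 1567.474008 = 47.159652
y = (105.466·8889.135373 − 9428.952972·92.790) / 1567.474008 = 39.929852
|P − Q| = √((47.159652 − 15.258)² + (39.929852 − -33.571)²) = 80.125468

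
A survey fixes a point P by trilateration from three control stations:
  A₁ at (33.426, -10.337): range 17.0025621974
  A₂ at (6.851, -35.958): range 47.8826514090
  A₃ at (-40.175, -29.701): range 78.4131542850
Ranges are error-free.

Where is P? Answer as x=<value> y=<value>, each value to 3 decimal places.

eq1: (x − 33.426)² + (y + 10.337)² = 17.0025621974²
eq2: (x − 6.851)² + (y + 35.958)² = 47.8826514090²
eq3: (x + 40.175)² + (y + 29.701)² = 78.4131542850²
eq3−eq1, eq3−eq2 (x²,y² cancel):
  147.202·x + 38.728·y = 4587.506663
  94.052·x − 12.514·y = 2699.608398
det = 147.202·-12.514 − 38.728·94.052 = -5484.531684
x = (4587.506663·-12.514 − 38.728·2699.608398) / -5484.531684 = 29.530050
y = (147.202·2699.608398 − 4587.506663·94.052) / -5484.531684 = 6.213187

x=29.530 y=6.213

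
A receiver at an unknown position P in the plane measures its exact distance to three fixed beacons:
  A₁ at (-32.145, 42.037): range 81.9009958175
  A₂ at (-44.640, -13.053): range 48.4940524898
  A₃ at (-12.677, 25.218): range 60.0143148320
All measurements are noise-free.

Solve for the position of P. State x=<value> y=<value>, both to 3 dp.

eq1: (x + 32.145)² + (y − 42.037)² = 81.9009958175²
eq2: (x + 44.640)² + (y + 13.053)² = 48.4940524898²
eq3: (x + 12.677)² + (y − 25.218)² = 60.0143148320²
eq2−eq1, eq2−eq3 (x²,y² cancel):
  24.990·x + 110.180·y = -3718.800004
  63.926·x + 76.542·y = -2616.501414
det = 24.990·76.542 − 110.180·63.926 = -5130.582100
x = (-3718.800004·76.542 − 110.180·-2616.501414) / -5130.582100 = -0.709809
y = (24.990·-2616.501414 − -3718.800004·63.926) / -5130.582100 = -33.591050

x=-0.710 y=-33.591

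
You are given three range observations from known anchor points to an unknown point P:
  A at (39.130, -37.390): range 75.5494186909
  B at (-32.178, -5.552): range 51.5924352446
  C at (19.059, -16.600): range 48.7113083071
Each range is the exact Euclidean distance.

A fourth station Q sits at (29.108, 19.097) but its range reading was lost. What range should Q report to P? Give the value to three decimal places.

eq1: (x − 39.130)² + (y + 37.390)² = 75.5494186909²
eq2: (x + 32.178)² + (y + 5.552)² = 51.5924352446²
eq3: (x − 19.059)² + (y + 16.600)² = 48.7113083071²
eq3−eq2, eq3−eq1 (x²,y² cancel):
  -102.474·x + 22.096·y = 138.455090
  40.142·x − 41.580·y = -1044.559589
det = -102.474·-41.580 − 22.096·40.142 = 3373.891288
x = (138.455090·-41.580 − 22.096·-1044.559589) / 3373.891288 = 5.134613
y = (-102.474·-1044.559589 − 138.455090·40.142) / 3373.891288 = 30.078721
|P − Q| = √((5.134613 − 29.108)² + (30.078721 − 19.097)²) = 26.368949

26.369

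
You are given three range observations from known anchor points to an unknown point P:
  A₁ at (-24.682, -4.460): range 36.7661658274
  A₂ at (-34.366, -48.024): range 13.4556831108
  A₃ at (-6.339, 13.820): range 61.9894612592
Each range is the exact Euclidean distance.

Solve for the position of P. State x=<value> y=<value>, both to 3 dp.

eq1: (x + 24.682)² + (y + 4.460)² = 36.7661658274²
eq2: (x + 34.366)² + (y + 48.024)² = 13.4556831108²
eq3: (x + 6.339)² + (y − 13.820)² = 61.9894612592²
eq3−eq1, eq3−eq2 (x²,y² cancel):
  -36.686·x − 36.560·y = 2888.859761
  -56.054·x − 123.688·y = 6917.789110
det = -36.686·-123.688 − -36.560·-56.054 = 2488.283728
x = (2888.859761·-123.688 − -36.560·6917.789110) / 2488.283728 = -41.957802
y = (-36.686·6917.789110 − 2888.859761·-56.054) / 2488.283728 = -36.914547

x=-41.958 y=-36.915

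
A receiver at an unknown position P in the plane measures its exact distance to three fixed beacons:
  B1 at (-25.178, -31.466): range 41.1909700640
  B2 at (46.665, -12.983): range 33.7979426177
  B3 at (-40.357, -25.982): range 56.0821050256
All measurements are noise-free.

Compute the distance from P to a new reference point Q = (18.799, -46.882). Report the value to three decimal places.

20.536

eq1: (x + 25.178)² + (y + 31.466)² = 41.1909700640²
eq2: (x − 46.665)² + (y + 12.983)² = 33.7979426177²
eq3: (x + 40.357)² + (y + 25.982)² = 56.0821050256²
eq3−eq2, eq3−eq1 (x²,y² cancel):
  174.044·x + 25.998·y = 2045.330320
  30.358·x − 10.968·y = 768.795556
det = 174.044·-10.968 − 25.998·30.358 = -2698.161876
x = (2045.330320·-10.968 − 25.998·768.795556) / -2698.161876 = 15.721937
y = (174.044·768.795556 − 2045.330320·30.358) / -2698.161876 = -26.578137
|P − Q| = √((15.721937 − 18.799)² + (-26.578137 − -46.882)²) = 20.535705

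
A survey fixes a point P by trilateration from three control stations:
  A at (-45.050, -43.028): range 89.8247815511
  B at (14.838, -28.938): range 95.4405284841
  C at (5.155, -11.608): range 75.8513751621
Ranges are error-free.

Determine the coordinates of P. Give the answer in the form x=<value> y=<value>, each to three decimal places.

x=-43.264 y=46.779

eq1: (x + 45.050)² + (y + 43.028)² = 89.8247815511²
eq2: (x − 14.838)² + (y + 28.938)² = 95.4405284841²
eq3: (x − 5.155)² + (y + 11.608)² = 75.8513751621²
eq1−eq2, eq1−eq3 (x²,y² cancel):
  119.776·x + 28.180·y = -3863.740293
  100.410·x + 62.840·y = -1404.531328
det = 119.776·62.840 − 28.180·100.410 = 4697.170040
x = (-3863.740293·62.840 − 28.180·-1404.531328) / 4697.170040 = -43.263869
y = (119.776·-1404.531328 − -3863.740293·100.410) / 4697.170040 = 46.779022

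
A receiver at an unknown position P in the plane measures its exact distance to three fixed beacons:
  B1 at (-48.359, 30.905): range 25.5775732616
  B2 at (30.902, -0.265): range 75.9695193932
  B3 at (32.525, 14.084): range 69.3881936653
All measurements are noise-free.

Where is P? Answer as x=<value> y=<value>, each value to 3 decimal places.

x=-28.528 y=47.058

eq1: (x + 48.359)² + (y − 30.905)² = 25.5775732616²
eq2: (x − 30.902)² + (y + 0.265)² = 75.9695193932²
eq3: (x − 32.525)² + (y − 14.084)² = 69.3881936653²
eq1−eq3, eq1−eq2 (x²,y² cancel):
  161.768·x − 33.642·y = -6197.986391
  158.522·x − 62.340·y = -7455.863700
det = 161.768·-62.340 − -33.642·158.522 = -4751.619996
x = (-6197.986391·-62.340 − -33.642·-7455.863700) / -4751.619996 = -28.527598
y = (161.768·-7455.863700 − -6197.986391·158.522) / -4751.619996 = 47.058258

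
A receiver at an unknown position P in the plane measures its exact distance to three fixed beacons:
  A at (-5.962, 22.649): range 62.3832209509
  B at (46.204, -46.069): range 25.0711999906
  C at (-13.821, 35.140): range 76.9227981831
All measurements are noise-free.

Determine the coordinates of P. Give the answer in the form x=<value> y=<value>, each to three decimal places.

x=36.694 y=-22.871

eq1: (x + 5.962)² + (y − 22.649)² = 62.3832209509²
eq2: (x − 46.204)² + (y + 46.069)² = 25.0711999906²
eq3: (x + 13.821)² + (y − 35.140)² = 76.9227981831²
eq3−eq1, eq3−eq2 (x²,y² cancel):
  15.718·x − 24.982·y = 1148.133628
  120.050·x − 162.418·y = 8119.874547
det = 15.718·-162.418 − -24.982·120.050 = 446.202976
x = (1148.133628·-162.418 − -24.982·8119.874547) / 446.202976 = 36.694373
y = (15.718·8119.874547 − 1148.133628·120.050) / 446.202976 = -22.871326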